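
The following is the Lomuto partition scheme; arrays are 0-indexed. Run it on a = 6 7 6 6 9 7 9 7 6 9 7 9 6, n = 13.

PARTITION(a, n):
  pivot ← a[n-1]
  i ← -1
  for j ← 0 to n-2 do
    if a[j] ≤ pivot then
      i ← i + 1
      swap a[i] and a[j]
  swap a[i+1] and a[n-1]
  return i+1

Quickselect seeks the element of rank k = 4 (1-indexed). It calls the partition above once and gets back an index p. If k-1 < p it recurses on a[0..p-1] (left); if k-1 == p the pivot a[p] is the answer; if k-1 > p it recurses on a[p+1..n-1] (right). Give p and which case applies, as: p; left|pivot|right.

pivot=6, i=-1
j=0: 6≤6, i=0, swap(0,0) ⇒ 6 7 6 6 9 7 9 7 6 9 7 9 6
j=1: 7>6, skip
j=2: 6≤6, i=1, swap(1,2) ⇒ 6 6 7 6 9 7 9 7 6 9 7 9 6
j=3: 6≤6, i=2, swap(2,3) ⇒ 6 6 6 7 9 7 9 7 6 9 7 9 6
j=4: 9>6, skip
j=5: 7>6, skip
j=6: 9>6, skip
j=7: 7>6, skip
j=8: 6≤6, i=3, swap(3,8) ⇒ 6 6 6 6 9 7 9 7 7 9 7 9 6
j=9: 9>6, skip
j=10: 7>6, skip
j=11: 9>6, skip
swap(4,12) ⇒ 6 6 6 6 6 7 9 7 7 9 7 9 9; return 4
p = 4; k-1 = 3 < 4 ⇒ left

4; left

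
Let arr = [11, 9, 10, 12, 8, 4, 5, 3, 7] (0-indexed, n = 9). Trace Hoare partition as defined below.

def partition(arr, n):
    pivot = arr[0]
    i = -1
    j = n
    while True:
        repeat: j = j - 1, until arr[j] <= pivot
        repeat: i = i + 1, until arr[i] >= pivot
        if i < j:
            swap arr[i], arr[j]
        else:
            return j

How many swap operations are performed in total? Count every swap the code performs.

2

pivot = arr[0] = 11; i = -1, j = 9
j→8 (arr[8]=7≤11), i→0 (arr[0]=11≥11); i<j, swap → [7, 9, 10, 12, 8, 4, 5, 3, 11]
j→7 (arr[7]=3≤11), i→3 (arr[3]=12≥11); i<j, swap → [7, 9, 10, 3, 8, 4, 5, 12, 11]
j→6, i→7; i≥j, return j=6. arr = [7, 9, 10, 3, 8, 4, 5, 12, 11]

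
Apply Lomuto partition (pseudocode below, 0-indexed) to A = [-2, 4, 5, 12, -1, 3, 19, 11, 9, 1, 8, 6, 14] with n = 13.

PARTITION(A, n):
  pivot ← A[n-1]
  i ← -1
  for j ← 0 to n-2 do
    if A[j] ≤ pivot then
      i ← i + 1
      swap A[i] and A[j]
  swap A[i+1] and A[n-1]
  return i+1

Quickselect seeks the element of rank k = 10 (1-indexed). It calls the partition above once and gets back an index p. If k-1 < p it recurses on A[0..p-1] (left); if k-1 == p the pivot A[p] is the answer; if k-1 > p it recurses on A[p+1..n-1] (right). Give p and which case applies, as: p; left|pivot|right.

pivot=14, i=-1
j=0: -2≤14, i=0, swap(0,0) ⇒ [-2, 4, 5, 12, -1, 3, 19, 11, 9, 1, 8, 6, 14]
j=1: 4≤14, i=1, swap(1,1) ⇒ [-2, 4, 5, 12, -1, 3, 19, 11, 9, 1, 8, 6, 14]
j=2: 5≤14, i=2, swap(2,2) ⇒ [-2, 4, 5, 12, -1, 3, 19, 11, 9, 1, 8, 6, 14]
j=3: 12≤14, i=3, swap(3,3) ⇒ [-2, 4, 5, 12, -1, 3, 19, 11, 9, 1, 8, 6, 14]
j=4: -1≤14, i=4, swap(4,4) ⇒ [-2, 4, 5, 12, -1, 3, 19, 11, 9, 1, 8, 6, 14]
j=5: 3≤14, i=5, swap(5,5) ⇒ [-2, 4, 5, 12, -1, 3, 19, 11, 9, 1, 8, 6, 14]
j=6: 19>14, skip
j=7: 11≤14, i=6, swap(6,7) ⇒ [-2, 4, 5, 12, -1, 3, 11, 19, 9, 1, 8, 6, 14]
j=8: 9≤14, i=7, swap(7,8) ⇒ [-2, 4, 5, 12, -1, 3, 11, 9, 19, 1, 8, 6, 14]
j=9: 1≤14, i=8, swap(8,9) ⇒ [-2, 4, 5, 12, -1, 3, 11, 9, 1, 19, 8, 6, 14]
j=10: 8≤14, i=9, swap(9,10) ⇒ [-2, 4, 5, 12, -1, 3, 11, 9, 1, 8, 19, 6, 14]
j=11: 6≤14, i=10, swap(10,11) ⇒ [-2, 4, 5, 12, -1, 3, 11, 9, 1, 8, 6, 19, 14]
swap(11,12) ⇒ [-2, 4, 5, 12, -1, 3, 11, 9, 1, 8, 6, 14, 19]; return 11
p = 11; k-1 = 9 < 11 ⇒ left

11; left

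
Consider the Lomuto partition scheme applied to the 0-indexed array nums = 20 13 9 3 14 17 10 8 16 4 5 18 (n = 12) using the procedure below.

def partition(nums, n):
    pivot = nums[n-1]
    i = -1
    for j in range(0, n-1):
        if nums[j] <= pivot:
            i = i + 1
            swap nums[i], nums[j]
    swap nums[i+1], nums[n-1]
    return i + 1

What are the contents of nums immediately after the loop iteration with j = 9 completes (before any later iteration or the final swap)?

pivot = nums[11] = 18; i = -1
j=0: nums[0]=20 > 18 → no swap
j=1: nums[1]=13 ≤ 18 → i=0, swap nums[0],nums[1] → 13 20 9 3 14 17 10 8 16 4 5 18
j=2: nums[2]=9 ≤ 18 → i=1, swap nums[1],nums[2] → 13 9 20 3 14 17 10 8 16 4 5 18
j=3: nums[3]=3 ≤ 18 → i=2, swap nums[2],nums[3] → 13 9 3 20 14 17 10 8 16 4 5 18
j=4: nums[4]=14 ≤ 18 → i=3, swap nums[3],nums[4] → 13 9 3 14 20 17 10 8 16 4 5 18
j=5: nums[5]=17 ≤ 18 → i=4, swap nums[4],nums[5] → 13 9 3 14 17 20 10 8 16 4 5 18
j=6: nums[6]=10 ≤ 18 → i=5, swap nums[5],nums[6] → 13 9 3 14 17 10 20 8 16 4 5 18
j=7: nums[7]=8 ≤ 18 → i=6, swap nums[6],nums[7] → 13 9 3 14 17 10 8 20 16 4 5 18
j=8: nums[8]=16 ≤ 18 → i=7, swap nums[7],nums[8] → 13 9 3 14 17 10 8 16 20 4 5 18
j=9: nums[9]=4 ≤ 18 → i=8, swap nums[8],nums[9] → 13 9 3 14 17 10 8 16 4 20 5 18
(after j=9) nums = 13 9 3 14 17 10 8 16 4 20 5 18

13 9 3 14 17 10 8 16 4 20 5 18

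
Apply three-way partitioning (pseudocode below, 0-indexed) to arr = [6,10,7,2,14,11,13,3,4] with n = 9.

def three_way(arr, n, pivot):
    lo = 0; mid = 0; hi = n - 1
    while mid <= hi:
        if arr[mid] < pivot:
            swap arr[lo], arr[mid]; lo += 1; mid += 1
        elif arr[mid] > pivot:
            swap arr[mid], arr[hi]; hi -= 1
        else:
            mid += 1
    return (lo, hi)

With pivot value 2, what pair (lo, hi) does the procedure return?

pivot = 2; lo=0, mid=0, hi=8
arr[mid]=6>2: swap arr[0],arr[8]; hi=7 → [4,10,7,2,14,11,13,3,6]
arr[mid]=4>2: swap arr[0],arr[7]; hi=6 → [3,10,7,2,14,11,13,4,6]
arr[mid]=3>2: swap arr[0],arr[6]; hi=5 → [13,10,7,2,14,11,3,4,6]
arr[mid]=13>2: swap arr[0],arr[5]; hi=4 → [11,10,7,2,14,13,3,4,6]
arr[mid]=11>2: swap arr[0],arr[4]; hi=3 → [14,10,7,2,11,13,3,4,6]
arr[mid]=14>2: swap arr[0],arr[3]; hi=2 → [2,10,7,14,11,13,3,4,6]
arr[mid]=2=2: mid=1
arr[mid]=10>2: swap arr[1],arr[2]; hi=1 → [2,7,10,14,11,13,3,4,6]
arr[mid]=7>2: swap arr[1],arr[1]; hi=0 → [2,7,10,14,11,13,3,4,6]
end: lo=0, hi=0; arr = [2,7,10,14,11,13,3,4,6]

(0, 0)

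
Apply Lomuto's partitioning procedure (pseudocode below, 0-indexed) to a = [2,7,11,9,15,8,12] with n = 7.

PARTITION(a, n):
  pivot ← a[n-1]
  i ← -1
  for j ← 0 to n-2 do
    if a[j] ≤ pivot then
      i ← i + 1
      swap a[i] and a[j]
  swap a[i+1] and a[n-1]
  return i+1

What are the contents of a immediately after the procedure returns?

[2,7,11,9,8,12,15]

pivot = a[6] = 12; i = -1
j=0: a[0]=2 ≤ 12 → i=0, swap a[0],a[0] (no change) → [2,7,11,9,15,8,12]
j=1: a[1]=7 ≤ 12 → i=1, swap a[1],a[1] (no change) → [2,7,11,9,15,8,12]
j=2: a[2]=11 ≤ 12 → i=2, swap a[2],a[2] (no change) → [2,7,11,9,15,8,12]
j=3: a[3]=9 ≤ 12 → i=3, swap a[3],a[3] (no change) → [2,7,11,9,15,8,12]
j=4: a[4]=15 > 12 → no swap
j=5: a[5]=8 ≤ 12 → i=4, swap a[4],a[5] → [2,7,11,9,8,15,12]
final swap a[5],a[6] → [2,7,11,9,8,12,15]; return 5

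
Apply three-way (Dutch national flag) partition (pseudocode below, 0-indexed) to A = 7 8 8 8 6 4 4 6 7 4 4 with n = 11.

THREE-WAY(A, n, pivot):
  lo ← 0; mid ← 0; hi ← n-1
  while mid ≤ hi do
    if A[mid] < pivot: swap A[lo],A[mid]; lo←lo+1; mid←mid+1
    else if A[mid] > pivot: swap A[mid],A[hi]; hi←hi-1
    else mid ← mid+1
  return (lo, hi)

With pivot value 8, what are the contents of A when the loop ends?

7 6 4 4 6 7 4 4 8 8 8

pivot = 8; lo=0, mid=0, hi=10
A[mid]=7<8: swap A[0],A[0]; lo=1,mid=1 → 7 8 8 8 6 4 4 6 7 4 4
A[mid]=8=8: mid=2
A[mid]=8=8: mid=3
A[mid]=8=8: mid=4
A[mid]=6<8: swap A[1],A[4]; lo=2,mid=5 → 7 6 8 8 8 4 4 6 7 4 4
A[mid]=4<8: swap A[2],A[5]; lo=3,mid=6 → 7 6 4 8 8 8 4 6 7 4 4
A[mid]=4<8: swap A[3],A[6]; lo=4,mid=7 → 7 6 4 4 8 8 8 6 7 4 4
A[mid]=6<8: swap A[4],A[7]; lo=5,mid=8 → 7 6 4 4 6 8 8 8 7 4 4
A[mid]=7<8: swap A[5],A[8]; lo=6,mid=9 → 7 6 4 4 6 7 8 8 8 4 4
A[mid]=4<8: swap A[6],A[9]; lo=7,mid=10 → 7 6 4 4 6 7 4 8 8 8 4
A[mid]=4<8: swap A[7],A[10]; lo=8,mid=11 → 7 6 4 4 6 7 4 4 8 8 8
end: lo=8, hi=10; A = 7 6 4 4 6 7 4 4 8 8 8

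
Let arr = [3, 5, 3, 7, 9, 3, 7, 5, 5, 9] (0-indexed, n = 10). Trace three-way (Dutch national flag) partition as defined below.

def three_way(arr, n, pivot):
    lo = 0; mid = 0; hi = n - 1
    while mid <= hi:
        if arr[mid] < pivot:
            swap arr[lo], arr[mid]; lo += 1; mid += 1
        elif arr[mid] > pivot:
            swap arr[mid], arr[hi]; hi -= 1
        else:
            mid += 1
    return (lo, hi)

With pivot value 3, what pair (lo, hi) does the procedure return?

pivot = 3; lo=0, mid=0, hi=9
arr[mid]=3=3: mid=1
arr[mid]=5>3: swap arr[1],arr[9]; hi=8 → [3, 9, 3, 7, 9, 3, 7, 5, 5, 5]
arr[mid]=9>3: swap arr[1],arr[8]; hi=7 → [3, 5, 3, 7, 9, 3, 7, 5, 9, 5]
arr[mid]=5>3: swap arr[1],arr[7]; hi=6 → [3, 5, 3, 7, 9, 3, 7, 5, 9, 5]
arr[mid]=5>3: swap arr[1],arr[6]; hi=5 → [3, 7, 3, 7, 9, 3, 5, 5, 9, 5]
arr[mid]=7>3: swap arr[1],arr[5]; hi=4 → [3, 3, 3, 7, 9, 7, 5, 5, 9, 5]
arr[mid]=3=3: mid=2
arr[mid]=3=3: mid=3
arr[mid]=7>3: swap arr[3],arr[4]; hi=3 → [3, 3, 3, 9, 7, 7, 5, 5, 9, 5]
arr[mid]=9>3: swap arr[3],arr[3]; hi=2 → [3, 3, 3, 9, 7, 7, 5, 5, 9, 5]
end: lo=0, hi=2; arr = [3, 3, 3, 9, 7, 7, 5, 5, 9, 5]

(0, 2)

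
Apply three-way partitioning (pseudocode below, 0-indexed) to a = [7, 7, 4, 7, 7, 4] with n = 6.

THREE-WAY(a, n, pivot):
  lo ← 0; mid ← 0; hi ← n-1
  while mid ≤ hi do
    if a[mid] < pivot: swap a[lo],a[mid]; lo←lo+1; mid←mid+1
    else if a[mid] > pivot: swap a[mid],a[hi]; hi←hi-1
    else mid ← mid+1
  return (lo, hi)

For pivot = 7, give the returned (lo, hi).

(2, 5)

lo=0 mid=0 hi=5
7=7: mid=1
7=7: mid=2
4<7: swap(0,2), lo=1 mid=3 ⇒ [4, 7, 7, 7, 7, 4]
7=7: mid=4
7=7: mid=5
4<7: swap(1,5), lo=2 mid=6 ⇒ [4, 4, 7, 7, 7, 7]
done. lo=2 hi=5; a=[4, 4, 7, 7, 7, 7]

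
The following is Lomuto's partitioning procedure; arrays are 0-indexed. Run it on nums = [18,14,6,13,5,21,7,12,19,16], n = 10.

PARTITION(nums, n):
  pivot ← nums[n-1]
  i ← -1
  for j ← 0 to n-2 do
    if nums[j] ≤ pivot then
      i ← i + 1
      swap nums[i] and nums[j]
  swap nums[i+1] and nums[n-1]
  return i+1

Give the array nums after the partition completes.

[14,6,13,5,7,12,16,21,19,18]

pivot=16, i=-1
j=0: 18>16, skip
j=1: 14≤16, i=0, swap(0,1) ⇒ [14,18,6,13,5,21,7,12,19,16]
j=2: 6≤16, i=1, swap(1,2) ⇒ [14,6,18,13,5,21,7,12,19,16]
j=3: 13≤16, i=2, swap(2,3) ⇒ [14,6,13,18,5,21,7,12,19,16]
j=4: 5≤16, i=3, swap(3,4) ⇒ [14,6,13,5,18,21,7,12,19,16]
j=5: 21>16, skip
j=6: 7≤16, i=4, swap(4,6) ⇒ [14,6,13,5,7,21,18,12,19,16]
j=7: 12≤16, i=5, swap(5,7) ⇒ [14,6,13,5,7,12,18,21,19,16]
j=8: 19>16, skip
swap(6,9) ⇒ [14,6,13,5,7,12,16,21,19,18]; return 6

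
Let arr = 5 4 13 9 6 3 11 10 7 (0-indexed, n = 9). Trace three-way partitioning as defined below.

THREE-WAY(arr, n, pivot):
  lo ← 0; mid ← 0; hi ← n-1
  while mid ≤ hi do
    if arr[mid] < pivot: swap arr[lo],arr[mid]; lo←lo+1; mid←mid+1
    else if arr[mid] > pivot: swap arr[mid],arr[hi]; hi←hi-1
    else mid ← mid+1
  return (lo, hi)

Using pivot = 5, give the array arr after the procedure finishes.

4 3 5 6 9 11 10 7 13

lo=0 mid=0 hi=8
5=5: mid=1
4<5: swap(0,1), lo=1 mid=2 ⇒ 4 5 13 9 6 3 11 10 7
13>5: swap(2,8), hi=7 ⇒ 4 5 7 9 6 3 11 10 13
7>5: swap(2,7), hi=6 ⇒ 4 5 10 9 6 3 11 7 13
10>5: swap(2,6), hi=5 ⇒ 4 5 11 9 6 3 10 7 13
11>5: swap(2,5), hi=4 ⇒ 4 5 3 9 6 11 10 7 13
3<5: swap(1,2), lo=2 mid=3 ⇒ 4 3 5 9 6 11 10 7 13
9>5: swap(3,4), hi=3 ⇒ 4 3 5 6 9 11 10 7 13
6>5: swap(3,3), hi=2 ⇒ 4 3 5 6 9 11 10 7 13
done. lo=2 hi=2; arr=4 3 5 6 9 11 10 7 13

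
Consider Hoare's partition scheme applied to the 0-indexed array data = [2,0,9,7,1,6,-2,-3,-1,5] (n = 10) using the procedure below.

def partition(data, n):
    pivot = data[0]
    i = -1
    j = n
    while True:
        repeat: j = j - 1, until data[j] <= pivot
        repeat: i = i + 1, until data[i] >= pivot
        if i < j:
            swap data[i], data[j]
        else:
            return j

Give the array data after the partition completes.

[-1,0,-3,-2,1,6,7,9,2,5]

pivot=2
j stops at 8 (-1), i stops at 0 (2); swap ⇒ [-1,0,9,7,1,6,-2,-3,2,5]
j stops at 7 (-3), i stops at 2 (9); swap ⇒ [-1,0,-3,7,1,6,-2,9,2,5]
j stops at 6 (-2), i stops at 3 (7); swap ⇒ [-1,0,-3,-2,1,6,7,9,2,5]
j stops at 4, i stops at 5; i≥j ⇒ return 4. data=[-1,0,-3,-2,1,6,7,9,2,5]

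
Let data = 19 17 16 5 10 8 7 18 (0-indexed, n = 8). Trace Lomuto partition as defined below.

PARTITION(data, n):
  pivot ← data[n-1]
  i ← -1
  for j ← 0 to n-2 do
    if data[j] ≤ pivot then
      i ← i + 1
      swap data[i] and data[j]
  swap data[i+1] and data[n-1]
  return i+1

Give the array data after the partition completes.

pivot = data[7] = 18; i = -1
j=0: data[0]=19 > 18 → no swap
j=1: data[1]=17 ≤ 18 → i=0, swap data[0],data[1] → 17 19 16 5 10 8 7 18
j=2: data[2]=16 ≤ 18 → i=1, swap data[1],data[2] → 17 16 19 5 10 8 7 18
j=3: data[3]=5 ≤ 18 → i=2, swap data[2],data[3] → 17 16 5 19 10 8 7 18
j=4: data[4]=10 ≤ 18 → i=3, swap data[3],data[4] → 17 16 5 10 19 8 7 18
j=5: data[5]=8 ≤ 18 → i=4, swap data[4],data[5] → 17 16 5 10 8 19 7 18
j=6: data[6]=7 ≤ 18 → i=5, swap data[5],data[6] → 17 16 5 10 8 7 19 18
final swap data[6],data[7] → 17 16 5 10 8 7 18 19; return 6

17 16 5 10 8 7 18 19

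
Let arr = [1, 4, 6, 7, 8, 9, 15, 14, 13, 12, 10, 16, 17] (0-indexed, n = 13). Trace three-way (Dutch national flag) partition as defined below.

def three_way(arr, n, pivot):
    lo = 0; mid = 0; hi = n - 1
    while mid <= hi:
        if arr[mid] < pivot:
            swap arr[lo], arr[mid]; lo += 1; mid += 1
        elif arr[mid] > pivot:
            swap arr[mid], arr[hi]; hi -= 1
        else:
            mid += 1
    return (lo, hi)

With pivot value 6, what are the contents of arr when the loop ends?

[1, 4, 6, 8, 9, 15, 14, 13, 12, 10, 16, 17, 7]

pivot = 6; lo=0, mid=0, hi=12
arr[mid]=1<6: swap arr[0],arr[0]; lo=1,mid=1 → [1, 4, 6, 7, 8, 9, 15, 14, 13, 12, 10, 16, 17]
arr[mid]=4<6: swap arr[1],arr[1]; lo=2,mid=2 → [1, 4, 6, 7, 8, 9, 15, 14, 13, 12, 10, 16, 17]
arr[mid]=6=6: mid=3
arr[mid]=7>6: swap arr[3],arr[12]; hi=11 → [1, 4, 6, 17, 8, 9, 15, 14, 13, 12, 10, 16, 7]
arr[mid]=17>6: swap arr[3],arr[11]; hi=10 → [1, 4, 6, 16, 8, 9, 15, 14, 13, 12, 10, 17, 7]
arr[mid]=16>6: swap arr[3],arr[10]; hi=9 → [1, 4, 6, 10, 8, 9, 15, 14, 13, 12, 16, 17, 7]
arr[mid]=10>6: swap arr[3],arr[9]; hi=8 → [1, 4, 6, 12, 8, 9, 15, 14, 13, 10, 16, 17, 7]
arr[mid]=12>6: swap arr[3],arr[8]; hi=7 → [1, 4, 6, 13, 8, 9, 15, 14, 12, 10, 16, 17, 7]
arr[mid]=13>6: swap arr[3],arr[7]; hi=6 → [1, 4, 6, 14, 8, 9, 15, 13, 12, 10, 16, 17, 7]
arr[mid]=14>6: swap arr[3],arr[6]; hi=5 → [1, 4, 6, 15, 8, 9, 14, 13, 12, 10, 16, 17, 7]
arr[mid]=15>6: swap arr[3],arr[5]; hi=4 → [1, 4, 6, 9, 8, 15, 14, 13, 12, 10, 16, 17, 7]
arr[mid]=9>6: swap arr[3],arr[4]; hi=3 → [1, 4, 6, 8, 9, 15, 14, 13, 12, 10, 16, 17, 7]
arr[mid]=8>6: swap arr[3],arr[3]; hi=2 → [1, 4, 6, 8, 9, 15, 14, 13, 12, 10, 16, 17, 7]
end: lo=2, hi=2; arr = [1, 4, 6, 8, 9, 15, 14, 13, 12, 10, 16, 17, 7]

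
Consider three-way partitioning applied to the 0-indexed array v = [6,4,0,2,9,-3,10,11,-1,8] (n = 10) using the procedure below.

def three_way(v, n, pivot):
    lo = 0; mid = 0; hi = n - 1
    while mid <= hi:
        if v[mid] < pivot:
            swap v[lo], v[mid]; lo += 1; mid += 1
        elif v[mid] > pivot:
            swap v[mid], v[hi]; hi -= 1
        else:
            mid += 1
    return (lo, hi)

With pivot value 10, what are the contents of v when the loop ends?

pivot = 10; lo=0, mid=0, hi=9
v[mid]=6<10: swap v[0],v[0]; lo=1,mid=1 → [6,4,0,2,9,-3,10,11,-1,8]
v[mid]=4<10: swap v[1],v[1]; lo=2,mid=2 → [6,4,0,2,9,-3,10,11,-1,8]
v[mid]=0<10: swap v[2],v[2]; lo=3,mid=3 → [6,4,0,2,9,-3,10,11,-1,8]
v[mid]=2<10: swap v[3],v[3]; lo=4,mid=4 → [6,4,0,2,9,-3,10,11,-1,8]
v[mid]=9<10: swap v[4],v[4]; lo=5,mid=5 → [6,4,0,2,9,-3,10,11,-1,8]
v[mid]=-3<10: swap v[5],v[5]; lo=6,mid=6 → [6,4,0,2,9,-3,10,11,-1,8]
v[mid]=10=10: mid=7
v[mid]=11>10: swap v[7],v[9]; hi=8 → [6,4,0,2,9,-3,10,8,-1,11]
v[mid]=8<10: swap v[6],v[7]; lo=7,mid=8 → [6,4,0,2,9,-3,8,10,-1,11]
v[mid]=-1<10: swap v[7],v[8]; lo=8,mid=9 → [6,4,0,2,9,-3,8,-1,10,11]
end: lo=8, hi=8; v = [6,4,0,2,9,-3,8,-1,10,11]

[6,4,0,2,9,-3,8,-1,10,11]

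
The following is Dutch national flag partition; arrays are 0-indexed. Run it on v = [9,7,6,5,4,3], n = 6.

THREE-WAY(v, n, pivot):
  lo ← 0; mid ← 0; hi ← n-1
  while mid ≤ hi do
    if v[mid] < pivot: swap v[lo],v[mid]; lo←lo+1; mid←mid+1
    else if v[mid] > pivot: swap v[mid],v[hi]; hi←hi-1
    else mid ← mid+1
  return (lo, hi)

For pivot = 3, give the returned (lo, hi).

(0, 0)

pivot = 3; lo=0, mid=0, hi=5
v[mid]=9>3: swap v[0],v[5]; hi=4 → [3,7,6,5,4,9]
v[mid]=3=3: mid=1
v[mid]=7>3: swap v[1],v[4]; hi=3 → [3,4,6,5,7,9]
v[mid]=4>3: swap v[1],v[3]; hi=2 → [3,5,6,4,7,9]
v[mid]=5>3: swap v[1],v[2]; hi=1 → [3,6,5,4,7,9]
v[mid]=6>3: swap v[1],v[1]; hi=0 → [3,6,5,4,7,9]
end: lo=0, hi=0; v = [3,6,5,4,7,9]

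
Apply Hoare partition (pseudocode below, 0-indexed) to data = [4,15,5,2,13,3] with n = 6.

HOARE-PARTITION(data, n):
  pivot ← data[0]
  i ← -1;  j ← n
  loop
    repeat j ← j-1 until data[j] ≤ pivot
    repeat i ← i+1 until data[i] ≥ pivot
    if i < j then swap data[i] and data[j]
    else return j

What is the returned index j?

pivot=4
j stops at 5 (3), i stops at 0 (4); swap ⇒ [3,15,5,2,13,4]
j stops at 3 (2), i stops at 1 (15); swap ⇒ [3,2,5,15,13,4]
j stops at 1, i stops at 2; i≥j ⇒ return 1. data=[3,2,5,15,13,4]

1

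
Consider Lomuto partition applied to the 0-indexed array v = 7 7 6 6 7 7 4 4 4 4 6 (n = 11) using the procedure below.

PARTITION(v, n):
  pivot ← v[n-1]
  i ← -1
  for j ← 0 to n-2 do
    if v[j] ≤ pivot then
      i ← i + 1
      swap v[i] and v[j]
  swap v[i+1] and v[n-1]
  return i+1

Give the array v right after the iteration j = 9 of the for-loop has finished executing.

pivot=6, i=-1
j=0: 7>6, skip
j=1: 7>6, skip
j=2: 6≤6, i=0, swap(0,2) ⇒ 6 7 7 6 7 7 4 4 4 4 6
j=3: 6≤6, i=1, swap(1,3) ⇒ 6 6 7 7 7 7 4 4 4 4 6
j=4: 7>6, skip
j=5: 7>6, skip
j=6: 4≤6, i=2, swap(2,6) ⇒ 6 6 4 7 7 7 7 4 4 4 6
j=7: 4≤6, i=3, swap(3,7) ⇒ 6 6 4 4 7 7 7 7 4 4 6
j=8: 4≤6, i=4, swap(4,8) ⇒ 6 6 4 4 4 7 7 7 7 4 6
j=9: 4≤6, i=5, swap(5,9) ⇒ 6 6 4 4 4 4 7 7 7 7 6
(after j=9) v = 6 6 4 4 4 4 7 7 7 7 6

6 6 4 4 4 4 7 7 7 7 6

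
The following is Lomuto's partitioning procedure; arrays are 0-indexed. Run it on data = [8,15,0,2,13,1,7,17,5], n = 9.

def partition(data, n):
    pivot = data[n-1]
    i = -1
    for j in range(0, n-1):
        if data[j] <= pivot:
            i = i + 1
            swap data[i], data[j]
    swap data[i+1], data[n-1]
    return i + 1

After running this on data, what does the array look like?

pivot=5, i=-1
j=0: 8>5, skip
j=1: 15>5, skip
j=2: 0≤5, i=0, swap(0,2) ⇒ [0,15,8,2,13,1,7,17,5]
j=3: 2≤5, i=1, swap(1,3) ⇒ [0,2,8,15,13,1,7,17,5]
j=4: 13>5, skip
j=5: 1≤5, i=2, swap(2,5) ⇒ [0,2,1,15,13,8,7,17,5]
j=6: 7>5, skip
j=7: 17>5, skip
swap(3,8) ⇒ [0,2,1,5,13,8,7,17,15]; return 3

[0,2,1,5,13,8,7,17,15]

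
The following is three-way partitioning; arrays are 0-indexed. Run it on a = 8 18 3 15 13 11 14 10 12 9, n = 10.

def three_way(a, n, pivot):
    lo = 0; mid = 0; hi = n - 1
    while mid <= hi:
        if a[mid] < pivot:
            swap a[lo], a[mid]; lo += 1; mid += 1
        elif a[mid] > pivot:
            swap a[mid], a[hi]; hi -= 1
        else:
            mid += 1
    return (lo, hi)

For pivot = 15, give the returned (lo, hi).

(8, 8)

pivot = 15; lo=0, mid=0, hi=9
a[mid]=8<15: swap a[0],a[0]; lo=1,mid=1 → 8 18 3 15 13 11 14 10 12 9
a[mid]=18>15: swap a[1],a[9]; hi=8 → 8 9 3 15 13 11 14 10 12 18
a[mid]=9<15: swap a[1],a[1]; lo=2,mid=2 → 8 9 3 15 13 11 14 10 12 18
a[mid]=3<15: swap a[2],a[2]; lo=3,mid=3 → 8 9 3 15 13 11 14 10 12 18
a[mid]=15=15: mid=4
a[mid]=13<15: swap a[3],a[4]; lo=4,mid=5 → 8 9 3 13 15 11 14 10 12 18
a[mid]=11<15: swap a[4],a[5]; lo=5,mid=6 → 8 9 3 13 11 15 14 10 12 18
a[mid]=14<15: swap a[5],a[6]; lo=6,mid=7 → 8 9 3 13 11 14 15 10 12 18
a[mid]=10<15: swap a[6],a[7]; lo=7,mid=8 → 8 9 3 13 11 14 10 15 12 18
a[mid]=12<15: swap a[7],a[8]; lo=8,mid=9 → 8 9 3 13 11 14 10 12 15 18
end: lo=8, hi=8; a = 8 9 3 13 11 14 10 12 15 18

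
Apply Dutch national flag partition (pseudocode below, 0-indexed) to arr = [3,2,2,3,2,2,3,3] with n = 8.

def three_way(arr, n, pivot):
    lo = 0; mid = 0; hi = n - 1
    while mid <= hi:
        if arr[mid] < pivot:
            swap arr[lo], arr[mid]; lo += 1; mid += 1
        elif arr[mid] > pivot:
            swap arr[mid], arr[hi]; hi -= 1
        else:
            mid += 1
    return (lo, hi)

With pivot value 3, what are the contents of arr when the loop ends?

[2,2,2,2,3,3,3,3]

pivot = 3; lo=0, mid=0, hi=7
arr[mid]=3=3: mid=1
arr[mid]=2<3: swap arr[0],arr[1]; lo=1,mid=2 → [2,3,2,3,2,2,3,3]
arr[mid]=2<3: swap arr[1],arr[2]; lo=2,mid=3 → [2,2,3,3,2,2,3,3]
arr[mid]=3=3: mid=4
arr[mid]=2<3: swap arr[2],arr[4]; lo=3,mid=5 → [2,2,2,3,3,2,3,3]
arr[mid]=2<3: swap arr[3],arr[5]; lo=4,mid=6 → [2,2,2,2,3,3,3,3]
arr[mid]=3=3: mid=7
arr[mid]=3=3: mid=8
end: lo=4, hi=7; arr = [2,2,2,2,3,3,3,3]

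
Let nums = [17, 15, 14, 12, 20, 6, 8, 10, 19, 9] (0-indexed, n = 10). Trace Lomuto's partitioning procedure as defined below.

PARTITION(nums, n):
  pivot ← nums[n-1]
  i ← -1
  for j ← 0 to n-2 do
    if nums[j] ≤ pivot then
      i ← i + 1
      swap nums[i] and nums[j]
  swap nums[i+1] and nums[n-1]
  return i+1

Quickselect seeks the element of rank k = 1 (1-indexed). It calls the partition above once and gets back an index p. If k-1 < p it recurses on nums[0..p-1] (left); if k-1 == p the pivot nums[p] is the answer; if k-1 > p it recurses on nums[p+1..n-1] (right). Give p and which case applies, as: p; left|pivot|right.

pivot=9, i=-1
j=0: 17>9, skip
j=1: 15>9, skip
j=2: 14>9, skip
j=3: 12>9, skip
j=4: 20>9, skip
j=5: 6≤9, i=0, swap(0,5) ⇒ [6, 15, 14, 12, 20, 17, 8, 10, 19, 9]
j=6: 8≤9, i=1, swap(1,6) ⇒ [6, 8, 14, 12, 20, 17, 15, 10, 19, 9]
j=7: 10>9, skip
j=8: 19>9, skip
swap(2,9) ⇒ [6, 8, 9, 12, 20, 17, 15, 10, 19, 14]; return 2
p = 2; k-1 = 0 < 2 ⇒ left

2; left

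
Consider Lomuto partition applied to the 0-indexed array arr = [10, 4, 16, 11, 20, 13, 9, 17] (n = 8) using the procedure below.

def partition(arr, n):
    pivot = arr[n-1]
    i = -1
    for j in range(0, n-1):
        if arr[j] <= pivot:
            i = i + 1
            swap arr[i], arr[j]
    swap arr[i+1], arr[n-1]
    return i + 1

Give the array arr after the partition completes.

[10, 4, 16, 11, 13, 9, 17, 20]

pivot=17, i=-1
j=0: 10≤17, i=0, swap(0,0) ⇒ [10, 4, 16, 11, 20, 13, 9, 17]
j=1: 4≤17, i=1, swap(1,1) ⇒ [10, 4, 16, 11, 20, 13, 9, 17]
j=2: 16≤17, i=2, swap(2,2) ⇒ [10, 4, 16, 11, 20, 13, 9, 17]
j=3: 11≤17, i=3, swap(3,3) ⇒ [10, 4, 16, 11, 20, 13, 9, 17]
j=4: 20>17, skip
j=5: 13≤17, i=4, swap(4,5) ⇒ [10, 4, 16, 11, 13, 20, 9, 17]
j=6: 9≤17, i=5, swap(5,6) ⇒ [10, 4, 16, 11, 13, 9, 20, 17]
swap(6,7) ⇒ [10, 4, 16, 11, 13, 9, 17, 20]; return 6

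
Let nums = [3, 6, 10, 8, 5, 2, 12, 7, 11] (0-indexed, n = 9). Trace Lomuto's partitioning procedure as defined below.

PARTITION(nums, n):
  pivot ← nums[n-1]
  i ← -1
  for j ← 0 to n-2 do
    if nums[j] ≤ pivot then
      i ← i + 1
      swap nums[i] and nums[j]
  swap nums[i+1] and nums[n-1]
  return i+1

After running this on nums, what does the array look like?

[3, 6, 10, 8, 5, 2, 7, 11, 12]

pivot=11, i=-1
j=0: 3≤11, i=0, swap(0,0) ⇒ [3, 6, 10, 8, 5, 2, 12, 7, 11]
j=1: 6≤11, i=1, swap(1,1) ⇒ [3, 6, 10, 8, 5, 2, 12, 7, 11]
j=2: 10≤11, i=2, swap(2,2) ⇒ [3, 6, 10, 8, 5, 2, 12, 7, 11]
j=3: 8≤11, i=3, swap(3,3) ⇒ [3, 6, 10, 8, 5, 2, 12, 7, 11]
j=4: 5≤11, i=4, swap(4,4) ⇒ [3, 6, 10, 8, 5, 2, 12, 7, 11]
j=5: 2≤11, i=5, swap(5,5) ⇒ [3, 6, 10, 8, 5, 2, 12, 7, 11]
j=6: 12>11, skip
j=7: 7≤11, i=6, swap(6,7) ⇒ [3, 6, 10, 8, 5, 2, 7, 12, 11]
swap(7,8) ⇒ [3, 6, 10, 8, 5, 2, 7, 11, 12]; return 7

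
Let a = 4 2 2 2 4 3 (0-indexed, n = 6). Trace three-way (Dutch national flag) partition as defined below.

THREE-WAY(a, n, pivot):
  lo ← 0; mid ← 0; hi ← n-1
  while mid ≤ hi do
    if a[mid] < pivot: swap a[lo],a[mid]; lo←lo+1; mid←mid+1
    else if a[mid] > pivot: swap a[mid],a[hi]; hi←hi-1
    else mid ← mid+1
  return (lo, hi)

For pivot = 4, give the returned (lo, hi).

pivot = 4; lo=0, mid=0, hi=5
a[mid]=4=4: mid=1
a[mid]=2<4: swap a[0],a[1]; lo=1,mid=2 → 2 4 2 2 4 3
a[mid]=2<4: swap a[1],a[2]; lo=2,mid=3 → 2 2 4 2 4 3
a[mid]=2<4: swap a[2],a[3]; lo=3,mid=4 → 2 2 2 4 4 3
a[mid]=4=4: mid=5
a[mid]=3<4: swap a[3],a[5]; lo=4,mid=6 → 2 2 2 3 4 4
end: lo=4, hi=5; a = 2 2 2 3 4 4

(4, 5)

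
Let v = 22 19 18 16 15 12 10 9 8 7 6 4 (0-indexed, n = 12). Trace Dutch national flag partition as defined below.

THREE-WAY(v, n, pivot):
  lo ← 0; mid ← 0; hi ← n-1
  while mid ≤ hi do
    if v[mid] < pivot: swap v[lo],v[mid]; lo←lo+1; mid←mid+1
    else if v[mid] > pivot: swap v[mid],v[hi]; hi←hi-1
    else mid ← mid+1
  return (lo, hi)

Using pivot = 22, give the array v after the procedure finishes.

pivot = 22; lo=0, mid=0, hi=11
v[mid]=22=22: mid=1
v[mid]=19<22: swap v[0],v[1]; lo=1,mid=2 → 19 22 18 16 15 12 10 9 8 7 6 4
v[mid]=18<22: swap v[1],v[2]; lo=2,mid=3 → 19 18 22 16 15 12 10 9 8 7 6 4
v[mid]=16<22: swap v[2],v[3]; lo=3,mid=4 → 19 18 16 22 15 12 10 9 8 7 6 4
v[mid]=15<22: swap v[3],v[4]; lo=4,mid=5 → 19 18 16 15 22 12 10 9 8 7 6 4
v[mid]=12<22: swap v[4],v[5]; lo=5,mid=6 → 19 18 16 15 12 22 10 9 8 7 6 4
v[mid]=10<22: swap v[5],v[6]; lo=6,mid=7 → 19 18 16 15 12 10 22 9 8 7 6 4
v[mid]=9<22: swap v[6],v[7]; lo=7,mid=8 → 19 18 16 15 12 10 9 22 8 7 6 4
v[mid]=8<22: swap v[7],v[8]; lo=8,mid=9 → 19 18 16 15 12 10 9 8 22 7 6 4
v[mid]=7<22: swap v[8],v[9]; lo=9,mid=10 → 19 18 16 15 12 10 9 8 7 22 6 4
v[mid]=6<22: swap v[9],v[10]; lo=10,mid=11 → 19 18 16 15 12 10 9 8 7 6 22 4
v[mid]=4<22: swap v[10],v[11]; lo=11,mid=12 → 19 18 16 15 12 10 9 8 7 6 4 22
end: lo=11, hi=11; v = 19 18 16 15 12 10 9 8 7 6 4 22

19 18 16 15 12 10 9 8 7 6 4 22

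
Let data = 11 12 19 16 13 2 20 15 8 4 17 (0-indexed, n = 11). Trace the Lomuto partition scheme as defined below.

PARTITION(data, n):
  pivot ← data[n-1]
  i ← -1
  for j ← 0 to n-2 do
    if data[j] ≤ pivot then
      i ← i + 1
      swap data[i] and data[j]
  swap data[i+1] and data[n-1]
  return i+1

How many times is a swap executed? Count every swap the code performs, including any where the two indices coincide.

pivot=17, i=-1
j=0: 11≤17, i=0, swap(0,0) ⇒ 11 12 19 16 13 2 20 15 8 4 17
j=1: 12≤17, i=1, swap(1,1) ⇒ 11 12 19 16 13 2 20 15 8 4 17
j=2: 19>17, skip
j=3: 16≤17, i=2, swap(2,3) ⇒ 11 12 16 19 13 2 20 15 8 4 17
j=4: 13≤17, i=3, swap(3,4) ⇒ 11 12 16 13 19 2 20 15 8 4 17
j=5: 2≤17, i=4, swap(4,5) ⇒ 11 12 16 13 2 19 20 15 8 4 17
j=6: 20>17, skip
j=7: 15≤17, i=5, swap(5,7) ⇒ 11 12 16 13 2 15 20 19 8 4 17
j=8: 8≤17, i=6, swap(6,8) ⇒ 11 12 16 13 2 15 8 19 20 4 17
j=9: 4≤17, i=7, swap(7,9) ⇒ 11 12 16 13 2 15 8 4 20 19 17
swap(8,10) ⇒ 11 12 16 13 2 15 8 4 17 19 20; return 8

9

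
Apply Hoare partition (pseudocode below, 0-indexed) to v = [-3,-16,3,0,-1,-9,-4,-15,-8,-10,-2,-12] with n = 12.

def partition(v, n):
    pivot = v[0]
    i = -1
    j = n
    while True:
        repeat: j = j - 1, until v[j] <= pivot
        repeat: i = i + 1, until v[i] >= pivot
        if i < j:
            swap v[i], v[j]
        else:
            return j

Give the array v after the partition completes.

[-12,-16,-10,-8,-15,-9,-4,-1,0,3,-2,-3]

pivot = v[0] = -3; i = -1, j = 12
j→11 (v[11]=-12≤-3), i→0 (v[0]=-3≥-3); i<j, swap → [-12,-16,3,0,-1,-9,-4,-15,-8,-10,-2,-3]
j→9 (v[9]=-10≤-3), i→2 (v[2]=3≥-3); i<j, swap → [-12,-16,-10,0,-1,-9,-4,-15,-8,3,-2,-3]
j→8 (v[8]=-8≤-3), i→3 (v[3]=0≥-3); i<j, swap → [-12,-16,-10,-8,-1,-9,-4,-15,0,3,-2,-3]
j→7 (v[7]=-15≤-3), i→4 (v[4]=-1≥-3); i<j, swap → [-12,-16,-10,-8,-15,-9,-4,-1,0,3,-2,-3]
j→6, i→7; i≥j, return j=6. v = [-12,-16,-10,-8,-15,-9,-4,-1,0,3,-2,-3]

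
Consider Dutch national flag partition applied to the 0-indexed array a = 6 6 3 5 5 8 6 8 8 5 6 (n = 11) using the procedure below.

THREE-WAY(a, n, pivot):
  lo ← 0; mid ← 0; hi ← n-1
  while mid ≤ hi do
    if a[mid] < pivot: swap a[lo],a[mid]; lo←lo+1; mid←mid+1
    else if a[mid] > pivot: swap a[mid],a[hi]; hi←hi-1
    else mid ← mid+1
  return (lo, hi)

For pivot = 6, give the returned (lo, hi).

pivot = 6; lo=0, mid=0, hi=10
a[mid]=6=6: mid=1
a[mid]=6=6: mid=2
a[mid]=3<6: swap a[0],a[2]; lo=1,mid=3 → 3 6 6 5 5 8 6 8 8 5 6
a[mid]=5<6: swap a[1],a[3]; lo=2,mid=4 → 3 5 6 6 5 8 6 8 8 5 6
a[mid]=5<6: swap a[2],a[4]; lo=3,mid=5 → 3 5 5 6 6 8 6 8 8 5 6
a[mid]=8>6: swap a[5],a[10]; hi=9 → 3 5 5 6 6 6 6 8 8 5 8
a[mid]=6=6: mid=6
a[mid]=6=6: mid=7
a[mid]=8>6: swap a[7],a[9]; hi=8 → 3 5 5 6 6 6 6 5 8 8 8
a[mid]=5<6: swap a[3],a[7]; lo=4,mid=8 → 3 5 5 5 6 6 6 6 8 8 8
a[mid]=8>6: swap a[8],a[8]; hi=7 → 3 5 5 5 6 6 6 6 8 8 8
end: lo=4, hi=7; a = 3 5 5 5 6 6 6 6 8 8 8

(4, 7)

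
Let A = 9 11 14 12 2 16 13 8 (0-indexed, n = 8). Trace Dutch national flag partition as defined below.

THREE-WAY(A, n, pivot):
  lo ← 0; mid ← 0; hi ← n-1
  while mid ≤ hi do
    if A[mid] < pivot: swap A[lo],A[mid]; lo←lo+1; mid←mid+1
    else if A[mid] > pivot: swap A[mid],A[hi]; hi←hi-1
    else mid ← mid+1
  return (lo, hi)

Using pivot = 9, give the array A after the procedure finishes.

pivot = 9; lo=0, mid=0, hi=7
A[mid]=9=9: mid=1
A[mid]=11>9: swap A[1],A[7]; hi=6 → 9 8 14 12 2 16 13 11
A[mid]=8<9: swap A[0],A[1]; lo=1,mid=2 → 8 9 14 12 2 16 13 11
A[mid]=14>9: swap A[2],A[6]; hi=5 → 8 9 13 12 2 16 14 11
A[mid]=13>9: swap A[2],A[5]; hi=4 → 8 9 16 12 2 13 14 11
A[mid]=16>9: swap A[2],A[4]; hi=3 → 8 9 2 12 16 13 14 11
A[mid]=2<9: swap A[1],A[2]; lo=2,mid=3 → 8 2 9 12 16 13 14 11
A[mid]=12>9: swap A[3],A[3]; hi=2 → 8 2 9 12 16 13 14 11
end: lo=2, hi=2; A = 8 2 9 12 16 13 14 11

8 2 9 12 16 13 14 11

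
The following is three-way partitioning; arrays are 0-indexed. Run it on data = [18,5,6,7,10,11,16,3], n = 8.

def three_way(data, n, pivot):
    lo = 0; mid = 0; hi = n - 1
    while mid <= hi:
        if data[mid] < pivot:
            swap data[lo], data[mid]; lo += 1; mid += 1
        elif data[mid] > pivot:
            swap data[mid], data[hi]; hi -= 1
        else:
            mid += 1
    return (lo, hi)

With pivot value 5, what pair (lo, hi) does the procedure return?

lo=0 mid=0 hi=7
18>5: swap(0,7), hi=6 ⇒ [3,5,6,7,10,11,16,18]
3<5: swap(0,0), lo=1 mid=1 ⇒ [3,5,6,7,10,11,16,18]
5=5: mid=2
6>5: swap(2,6), hi=5 ⇒ [3,5,16,7,10,11,6,18]
16>5: swap(2,5), hi=4 ⇒ [3,5,11,7,10,16,6,18]
11>5: swap(2,4), hi=3 ⇒ [3,5,10,7,11,16,6,18]
10>5: swap(2,3), hi=2 ⇒ [3,5,7,10,11,16,6,18]
7>5: swap(2,2), hi=1 ⇒ [3,5,7,10,11,16,6,18]
done. lo=1 hi=1; data=[3,5,7,10,11,16,6,18]

(1, 1)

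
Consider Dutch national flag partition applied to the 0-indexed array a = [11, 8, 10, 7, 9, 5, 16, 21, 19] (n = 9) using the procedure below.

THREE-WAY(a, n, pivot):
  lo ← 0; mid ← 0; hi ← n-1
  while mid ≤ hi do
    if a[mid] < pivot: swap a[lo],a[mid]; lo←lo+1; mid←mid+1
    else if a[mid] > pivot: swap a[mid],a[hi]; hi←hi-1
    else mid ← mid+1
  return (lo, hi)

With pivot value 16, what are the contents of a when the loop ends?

lo=0 mid=0 hi=8
11<16: swap(0,0), lo=1 mid=1 ⇒ [11, 8, 10, 7, 9, 5, 16, 21, 19]
8<16: swap(1,1), lo=2 mid=2 ⇒ [11, 8, 10, 7, 9, 5, 16, 21, 19]
10<16: swap(2,2), lo=3 mid=3 ⇒ [11, 8, 10, 7, 9, 5, 16, 21, 19]
7<16: swap(3,3), lo=4 mid=4 ⇒ [11, 8, 10, 7, 9, 5, 16, 21, 19]
9<16: swap(4,4), lo=5 mid=5 ⇒ [11, 8, 10, 7, 9, 5, 16, 21, 19]
5<16: swap(5,5), lo=6 mid=6 ⇒ [11, 8, 10, 7, 9, 5, 16, 21, 19]
16=16: mid=7
21>16: swap(7,8), hi=7 ⇒ [11, 8, 10, 7, 9, 5, 16, 19, 21]
19>16: swap(7,7), hi=6 ⇒ [11, 8, 10, 7, 9, 5, 16, 19, 21]
done. lo=6 hi=6; a=[11, 8, 10, 7, 9, 5, 16, 19, 21]

[11, 8, 10, 7, 9, 5, 16, 19, 21]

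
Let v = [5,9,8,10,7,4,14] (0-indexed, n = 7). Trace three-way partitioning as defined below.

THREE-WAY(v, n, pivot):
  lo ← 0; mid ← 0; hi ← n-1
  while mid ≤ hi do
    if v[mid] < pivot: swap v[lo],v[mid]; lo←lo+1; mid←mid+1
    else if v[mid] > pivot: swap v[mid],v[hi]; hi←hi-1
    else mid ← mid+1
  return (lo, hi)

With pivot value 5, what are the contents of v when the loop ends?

lo=0 mid=0 hi=6
5=5: mid=1
9>5: swap(1,6), hi=5 ⇒ [5,14,8,10,7,4,9]
14>5: swap(1,5), hi=4 ⇒ [5,4,8,10,7,14,9]
4<5: swap(0,1), lo=1 mid=2 ⇒ [4,5,8,10,7,14,9]
8>5: swap(2,4), hi=3 ⇒ [4,5,7,10,8,14,9]
7>5: swap(2,3), hi=2 ⇒ [4,5,10,7,8,14,9]
10>5: swap(2,2), hi=1 ⇒ [4,5,10,7,8,14,9]
done. lo=1 hi=1; v=[4,5,10,7,8,14,9]

[4,5,10,7,8,14,9]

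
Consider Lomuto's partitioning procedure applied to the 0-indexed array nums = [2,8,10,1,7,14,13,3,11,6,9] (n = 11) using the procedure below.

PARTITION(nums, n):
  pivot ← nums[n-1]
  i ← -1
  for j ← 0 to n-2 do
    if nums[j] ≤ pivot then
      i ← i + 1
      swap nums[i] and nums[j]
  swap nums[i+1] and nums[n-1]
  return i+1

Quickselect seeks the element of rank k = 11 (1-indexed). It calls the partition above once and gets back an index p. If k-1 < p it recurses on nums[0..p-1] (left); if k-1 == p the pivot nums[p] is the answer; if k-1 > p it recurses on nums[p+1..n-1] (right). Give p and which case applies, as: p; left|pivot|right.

6; right

pivot = nums[10] = 9; i = -1
j=0: nums[0]=2 ≤ 9 → i=0, swap nums[0],nums[0] (no change) → [2,8,10,1,7,14,13,3,11,6,9]
j=1: nums[1]=8 ≤ 9 → i=1, swap nums[1],nums[1] (no change) → [2,8,10,1,7,14,13,3,11,6,9]
j=2: nums[2]=10 > 9 → no swap
j=3: nums[3]=1 ≤ 9 → i=2, swap nums[2],nums[3] → [2,8,1,10,7,14,13,3,11,6,9]
j=4: nums[4]=7 ≤ 9 → i=3, swap nums[3],nums[4] → [2,8,1,7,10,14,13,3,11,6,9]
j=5: nums[5]=14 > 9 → no swap
j=6: nums[6]=13 > 9 → no swap
j=7: nums[7]=3 ≤ 9 → i=4, swap nums[4],nums[7] → [2,8,1,7,3,14,13,10,11,6,9]
j=8: nums[8]=11 > 9 → no swap
j=9: nums[9]=6 ≤ 9 → i=5, swap nums[5],nums[9] → [2,8,1,7,3,6,13,10,11,14,9]
final swap nums[6],nums[10] → [2,8,1,7,3,6,9,10,11,14,13]; return 6
p = 6; k-1 = 10 > 6 ⇒ right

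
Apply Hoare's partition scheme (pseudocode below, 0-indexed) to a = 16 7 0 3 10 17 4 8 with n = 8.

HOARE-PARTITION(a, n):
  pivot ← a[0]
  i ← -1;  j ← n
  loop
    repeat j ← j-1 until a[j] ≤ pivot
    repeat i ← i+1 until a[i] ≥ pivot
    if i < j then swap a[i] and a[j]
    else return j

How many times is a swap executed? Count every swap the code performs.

pivot=16
j stops at 7 (8), i stops at 0 (16); swap ⇒ 8 7 0 3 10 17 4 16
j stops at 6 (4), i stops at 5 (17); swap ⇒ 8 7 0 3 10 4 17 16
j stops at 5, i stops at 6; i≥j ⇒ return 5. a=8 7 0 3 10 4 17 16

2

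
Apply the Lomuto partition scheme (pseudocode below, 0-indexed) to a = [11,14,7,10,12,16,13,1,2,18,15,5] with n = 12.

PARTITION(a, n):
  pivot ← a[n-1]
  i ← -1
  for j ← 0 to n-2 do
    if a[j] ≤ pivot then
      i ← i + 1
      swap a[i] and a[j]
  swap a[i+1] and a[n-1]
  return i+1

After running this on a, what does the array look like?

[1,2,5,10,12,16,13,11,14,18,15,7]

pivot=5, i=-1
j=0: 11>5, skip
j=1: 14>5, skip
j=2: 7>5, skip
j=3: 10>5, skip
j=4: 12>5, skip
j=5: 16>5, skip
j=6: 13>5, skip
j=7: 1≤5, i=0, swap(0,7) ⇒ [1,14,7,10,12,16,13,11,2,18,15,5]
j=8: 2≤5, i=1, swap(1,8) ⇒ [1,2,7,10,12,16,13,11,14,18,15,5]
j=9: 18>5, skip
j=10: 15>5, skip
swap(2,11) ⇒ [1,2,5,10,12,16,13,11,14,18,15,7]; return 2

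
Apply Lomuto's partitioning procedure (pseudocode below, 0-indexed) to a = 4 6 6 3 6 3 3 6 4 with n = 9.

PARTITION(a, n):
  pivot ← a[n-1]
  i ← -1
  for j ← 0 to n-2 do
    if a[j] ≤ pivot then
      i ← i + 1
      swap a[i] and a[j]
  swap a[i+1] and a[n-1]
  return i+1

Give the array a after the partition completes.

4 3 3 3 4 6 6 6 6

pivot = a[8] = 4; i = -1
j=0: a[0]=4 ≤ 4 → i=0, swap a[0],a[0] (no change) → 4 6 6 3 6 3 3 6 4
j=1: a[1]=6 > 4 → no swap
j=2: a[2]=6 > 4 → no swap
j=3: a[3]=3 ≤ 4 → i=1, swap a[1],a[3] → 4 3 6 6 6 3 3 6 4
j=4: a[4]=6 > 4 → no swap
j=5: a[5]=3 ≤ 4 → i=2, swap a[2],a[5] → 4 3 3 6 6 6 3 6 4
j=6: a[6]=3 ≤ 4 → i=3, swap a[3],a[6] → 4 3 3 3 6 6 6 6 4
j=7: a[7]=6 > 4 → no swap
final swap a[4],a[8] → 4 3 3 3 4 6 6 6 6; return 4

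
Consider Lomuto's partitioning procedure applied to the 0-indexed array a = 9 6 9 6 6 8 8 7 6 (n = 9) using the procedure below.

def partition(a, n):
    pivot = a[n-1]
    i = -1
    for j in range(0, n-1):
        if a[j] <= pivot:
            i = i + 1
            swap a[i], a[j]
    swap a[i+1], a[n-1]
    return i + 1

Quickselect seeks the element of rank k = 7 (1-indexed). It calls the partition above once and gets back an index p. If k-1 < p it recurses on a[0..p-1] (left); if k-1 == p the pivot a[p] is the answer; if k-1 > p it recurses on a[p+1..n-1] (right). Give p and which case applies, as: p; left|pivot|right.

pivot=6, i=-1
j=0: 9>6, skip
j=1: 6≤6, i=0, swap(0,1) ⇒ 6 9 9 6 6 8 8 7 6
j=2: 9>6, skip
j=3: 6≤6, i=1, swap(1,3) ⇒ 6 6 9 9 6 8 8 7 6
j=4: 6≤6, i=2, swap(2,4) ⇒ 6 6 6 9 9 8 8 7 6
j=5: 8>6, skip
j=6: 8>6, skip
j=7: 7>6, skip
swap(3,8) ⇒ 6 6 6 6 9 8 8 7 9; return 3
p = 3; k-1 = 6 > 3 ⇒ right

3; right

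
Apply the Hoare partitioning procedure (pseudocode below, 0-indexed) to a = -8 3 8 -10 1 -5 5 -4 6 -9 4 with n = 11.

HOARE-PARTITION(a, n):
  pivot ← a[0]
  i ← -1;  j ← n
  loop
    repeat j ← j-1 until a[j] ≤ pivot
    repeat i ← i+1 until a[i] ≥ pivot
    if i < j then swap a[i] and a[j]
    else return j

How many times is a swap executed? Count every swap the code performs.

2

pivot=-8
j stops at 9 (-9), i stops at 0 (-8); swap ⇒ -9 3 8 -10 1 -5 5 -4 6 -8 4
j stops at 3 (-10), i stops at 1 (3); swap ⇒ -9 -10 8 3 1 -5 5 -4 6 -8 4
j stops at 1, i stops at 2; i≥j ⇒ return 1. a=-9 -10 8 3 1 -5 5 -4 6 -8 4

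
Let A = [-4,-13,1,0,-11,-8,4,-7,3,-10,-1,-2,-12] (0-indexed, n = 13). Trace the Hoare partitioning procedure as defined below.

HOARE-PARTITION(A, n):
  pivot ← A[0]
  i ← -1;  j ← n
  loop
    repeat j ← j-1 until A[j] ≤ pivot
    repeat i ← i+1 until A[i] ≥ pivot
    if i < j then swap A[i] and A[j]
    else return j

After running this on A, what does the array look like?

pivot = A[0] = -4; i = -1, j = 13
j→12 (A[12]=-12≤-4), i→0 (A[0]=-4≥-4); i<j, swap → [-12,-13,1,0,-11,-8,4,-7,3,-10,-1,-2,-4]
j→9 (A[9]=-10≤-4), i→2 (A[2]=1≥-4); i<j, swap → [-12,-13,-10,0,-11,-8,4,-7,3,1,-1,-2,-4]
j→7 (A[7]=-7≤-4), i→3 (A[3]=0≥-4); i<j, swap → [-12,-13,-10,-7,-11,-8,4,0,3,1,-1,-2,-4]
j→5, i→6; i≥j, return j=5. A = [-12,-13,-10,-7,-11,-8,4,0,3,1,-1,-2,-4]

[-12,-13,-10,-7,-11,-8,4,0,3,1,-1,-2,-4]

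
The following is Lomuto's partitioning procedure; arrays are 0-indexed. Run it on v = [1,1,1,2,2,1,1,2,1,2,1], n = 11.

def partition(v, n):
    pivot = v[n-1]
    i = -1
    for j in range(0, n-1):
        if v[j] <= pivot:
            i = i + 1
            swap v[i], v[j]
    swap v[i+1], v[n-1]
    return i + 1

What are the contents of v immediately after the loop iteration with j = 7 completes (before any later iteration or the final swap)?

pivot = v[10] = 1; i = -1
j=0: v[0]=1 ≤ 1 → i=0, swap v[0],v[0] (no change) → [1,1,1,2,2,1,1,2,1,2,1]
j=1: v[1]=1 ≤ 1 → i=1, swap v[1],v[1] (no change) → [1,1,1,2,2,1,1,2,1,2,1]
j=2: v[2]=1 ≤ 1 → i=2, swap v[2],v[2] (no change) → [1,1,1,2,2,1,1,2,1,2,1]
j=3: v[3]=2 > 1 → no swap
j=4: v[4]=2 > 1 → no swap
j=5: v[5]=1 ≤ 1 → i=3, swap v[3],v[5] → [1,1,1,1,2,2,1,2,1,2,1]
j=6: v[6]=1 ≤ 1 → i=4, swap v[4],v[6] → [1,1,1,1,1,2,2,2,1,2,1]
j=7: v[7]=2 > 1 → no swap
(after j=7) v = [1,1,1,1,1,2,2,2,1,2,1]

[1,1,1,1,1,2,2,2,1,2,1]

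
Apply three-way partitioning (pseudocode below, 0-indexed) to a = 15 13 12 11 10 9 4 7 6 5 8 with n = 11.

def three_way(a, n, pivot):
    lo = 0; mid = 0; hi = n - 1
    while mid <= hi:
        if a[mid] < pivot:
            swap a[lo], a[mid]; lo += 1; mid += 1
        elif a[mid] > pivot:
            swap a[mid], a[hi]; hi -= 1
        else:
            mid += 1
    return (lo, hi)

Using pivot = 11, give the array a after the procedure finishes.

8 5 6 10 9 4 7 11 12 13 15

pivot = 11; lo=0, mid=0, hi=10
a[mid]=15>11: swap a[0],a[10]; hi=9 → 8 13 12 11 10 9 4 7 6 5 15
a[mid]=8<11: swap a[0],a[0]; lo=1,mid=1 → 8 13 12 11 10 9 4 7 6 5 15
a[mid]=13>11: swap a[1],a[9]; hi=8 → 8 5 12 11 10 9 4 7 6 13 15
a[mid]=5<11: swap a[1],a[1]; lo=2,mid=2 → 8 5 12 11 10 9 4 7 6 13 15
a[mid]=12>11: swap a[2],a[8]; hi=7 → 8 5 6 11 10 9 4 7 12 13 15
a[mid]=6<11: swap a[2],a[2]; lo=3,mid=3 → 8 5 6 11 10 9 4 7 12 13 15
a[mid]=11=11: mid=4
a[mid]=10<11: swap a[3],a[4]; lo=4,mid=5 → 8 5 6 10 11 9 4 7 12 13 15
a[mid]=9<11: swap a[4],a[5]; lo=5,mid=6 → 8 5 6 10 9 11 4 7 12 13 15
a[mid]=4<11: swap a[5],a[6]; lo=6,mid=7 → 8 5 6 10 9 4 11 7 12 13 15
a[mid]=7<11: swap a[6],a[7]; lo=7,mid=8 → 8 5 6 10 9 4 7 11 12 13 15
end: lo=7, hi=7; a = 8 5 6 10 9 4 7 11 12 13 15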